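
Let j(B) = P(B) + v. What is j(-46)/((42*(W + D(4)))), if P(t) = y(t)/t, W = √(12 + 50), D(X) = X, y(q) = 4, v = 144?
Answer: -3310/11109 + 1655*√62/22218 ≈ 0.28857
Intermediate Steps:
W = √62 ≈ 7.8740
P(t) = 4/t
j(B) = 144 + 4/B (j(B) = 4/B + 144 = 144 + 4/B)
j(-46)/((42*(W + D(4)))) = (144 + 4/(-46))/((42*(√62 + 4))) = (144 + 4*(-1/46))/((42*(4 + √62))) = (144 - 2/23)/(168 + 42*√62) = 3310/(23*(168 + 42*√62))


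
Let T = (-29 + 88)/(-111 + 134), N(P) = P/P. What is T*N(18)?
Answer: 59/23 ≈ 2.5652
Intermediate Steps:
N(P) = 1
T = 59/23 ≈ 2.5652
T*N(18) = (59/23)*1 = 59/23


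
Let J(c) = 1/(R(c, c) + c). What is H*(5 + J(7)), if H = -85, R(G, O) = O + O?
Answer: -9010/21 ≈ -429.05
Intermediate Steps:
R(G, O) = 2*O
J(c) = 1/(3*c) (J(c) = 1/(2*c + c) = 1/(3*c))
H*(5 + J(7)) = -85*(5 + (1/3)/7) = -85*(5 + (1/3)*(1/7)) = -85*(5 + 1/21) = -85*106/21 = -9010/21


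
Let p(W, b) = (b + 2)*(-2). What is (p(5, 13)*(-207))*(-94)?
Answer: -583740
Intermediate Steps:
p(W, b) = -4 - 2*b (p(W, b) = (2 + b)*(-2) = -4 - 2*b)
(p(5, 13)*(-207))*(-94) = ((-4 - 2*13)*(-207))*(-94) = ((-4 - 26)*(-207))*(-94) = -30*(-207)*(-94) = 6210*(-94) = -583740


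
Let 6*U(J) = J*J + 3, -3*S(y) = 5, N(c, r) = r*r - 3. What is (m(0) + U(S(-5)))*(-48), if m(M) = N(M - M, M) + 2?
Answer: 16/9 ≈ 1.7778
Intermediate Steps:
N(c, r) = -3 + r**2 (N(c, r) = r**2 - 3 = -3 + r**2)
S(y) = -5/3 (S(y) = -1/3*5 = -5/3)
m(M) = -1 + M**2 (m(M) = (-3 + M**2) + 2 = -1 + M**2)
U(J) = 1/2 + J**2/6 (U(J) = (J*J + 3)/6 = (J**2 + 3)/6 = (3 + J**2)/6 = 1/2 + J**2/6)
(m(0) + U(S(-5)))*(-48) = ((-1 + 0**2) + (1/2 + (-5/3)**2/6))*(-48) = ((-1 + 0) + (1/2 + (1/6)*(25/9)))*(-48) = (-1 + (1/2 + 25/54))*(-48) = (-1 + 26/27)*(-48) = -1/27*(-48) = 16/9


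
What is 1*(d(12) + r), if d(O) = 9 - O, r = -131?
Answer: -134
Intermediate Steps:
1*(d(12) + r) = 1*((9 - 1*12) - 131) = 1*((9 - 12) - 131) = 1*(-3 - 131) = 1*(-134) = -134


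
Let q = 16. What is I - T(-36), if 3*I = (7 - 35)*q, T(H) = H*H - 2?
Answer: -4330/3 ≈ -1443.3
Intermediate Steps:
T(H) = -2 + H**2 (T(H) = H**2 - 2 = -2 + H**2)
I = -448/3 (I = ((7 - 35)*16)/3 = (-28*16)/3 = (1/3)*(-448) = -448/3 ≈ -149.33)
I - T(-36) = -448/3 - (-2 + (-36)**2) = -448/3 - (-2 + 1296) = -448/3 - 1*1294 = -448/3 - 1294 = -4330/3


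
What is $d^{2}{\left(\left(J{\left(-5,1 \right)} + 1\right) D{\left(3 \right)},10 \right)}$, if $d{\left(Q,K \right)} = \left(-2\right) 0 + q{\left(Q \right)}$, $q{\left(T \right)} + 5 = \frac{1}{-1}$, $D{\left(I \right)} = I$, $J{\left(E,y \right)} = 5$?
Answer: $36$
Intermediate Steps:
$q{\left(T \right)} = -6$ ($q{\left(T \right)} = -5 + \frac{1}{-1} = -5 - 1 = -6$)
$d{\left(Q,K \right)} = -6$ ($d{\left(Q,K \right)} = \left(-2\right) 0 - 6 = 0 - 6 = -6$)
$d^{2}{\left(\left(J{\left(-5,1 \right)} + 1\right) D{\left(3 \right)},10 \right)} = \left(-6\right)^{2} = 36$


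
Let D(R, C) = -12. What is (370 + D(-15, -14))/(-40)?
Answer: -179/20 ≈ -8.9500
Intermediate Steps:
(370 + D(-15, -14))/(-40) = (370 - 12)/(-40) = 358*(-1/40) = -179/20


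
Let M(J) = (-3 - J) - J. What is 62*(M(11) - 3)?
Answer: -1736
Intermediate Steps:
M(J) = -3 - 2*J
62*(M(11) - 3) = 62*((-3 - 2*11) - 3) = 62*((-3 - 22) - 3) = 62*(-25 - 3) = 62*(-28) = -1736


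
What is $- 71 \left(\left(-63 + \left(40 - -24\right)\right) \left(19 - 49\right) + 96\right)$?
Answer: $-4686$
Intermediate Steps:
$- 71 \left(\left(-63 + \left(40 - -24\right)\right) \left(19 - 49\right) + 96\right) = - 71 \left(\left(-63 + \left(40 + 24\right)\right) \left(-30\right) + 96\right) = - 71 \left(\left(-63 + 64\right) \left(-30\right) + 96\right) = - 71 \left(1 \left(-30\right) + 96\right) = - 71 \left(-30 + 96\right) = \left(-71\right) 66 = -4686$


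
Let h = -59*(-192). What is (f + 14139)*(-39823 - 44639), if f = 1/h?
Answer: -2254665129661/1888 ≈ -1.1942e+9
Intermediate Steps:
h = 11328
f = 1/11328 ≈ 8.8277e-5
(f + 14139)*(-39823 - 44639) = (1/11328 + 14139)*(-39823 - 44639) = (160166593/11328)*(-84462) = -2254665129661/1888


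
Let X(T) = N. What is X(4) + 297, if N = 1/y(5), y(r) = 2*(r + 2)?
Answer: 4159/14 ≈ 297.07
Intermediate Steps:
y(r) = 4 + 2*r (y(r) = 2*(2 + r) = 4 + 2*r)
N = 1/14 (N = 1/(4 + 2*5) = 1/(4 + 10) = 1/14 ≈ 0.071429)
X(T) = 1/14
X(4) + 297 = 1/14 + 297 = 4159/14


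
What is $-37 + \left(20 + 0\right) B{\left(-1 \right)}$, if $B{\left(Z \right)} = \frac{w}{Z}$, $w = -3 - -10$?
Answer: $-177$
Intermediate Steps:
$w = 7$ ($w = -3 + 10 = 7$)
$B{\left(Z \right)} = \frac{7}{Z}$
$-37 + \left(20 + 0\right) B{\left(-1 \right)} = -37 + \left(20 + 0\right) \frac{7}{-1} = -37 + 20 \cdot 7 \left(-1\right) = -37 + 20 \left(-7\right) = -37 - 140 = -177$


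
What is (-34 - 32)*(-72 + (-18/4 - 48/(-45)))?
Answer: 24893/5 ≈ 4978.6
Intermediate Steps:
(-34 - 32)*(-72 + (-18/4 - 48/(-45))) = -66*(-72 + (-18*1/4 - 48*(-1/45))) = -66*(-72 + (-9/2 + 16/15)) = -66*(-72 - 103/30) = -66*(-2263/30) = 24893/5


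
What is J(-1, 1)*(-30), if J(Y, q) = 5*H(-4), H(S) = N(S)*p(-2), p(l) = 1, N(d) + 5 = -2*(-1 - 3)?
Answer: -450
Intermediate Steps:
N(d) = 3 (N(d) = -5 - 2*(-1 - 3) = -5 - 2*(-4) = -5 + 8 = 3)
H(S) = 3 (H(S) = 3*1 = 3)
J(Y, q) = 15 (J(Y, q) = 5*3 = 15)
J(-1, 1)*(-30) = 15*(-30) = -450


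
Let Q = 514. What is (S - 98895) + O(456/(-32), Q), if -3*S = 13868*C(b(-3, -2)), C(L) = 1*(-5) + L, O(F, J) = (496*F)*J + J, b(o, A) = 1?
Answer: -11138527/3 ≈ -3.7128e+6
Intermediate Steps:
O(F, J) = J + 496*F*J (O(F, J) = 496*F*J + J = J + 496*F*J)
C(L) = -5 + L
S = 55472/3 (S = -13868*(-5 + 1)/3 = -13868*(-4)/3 = -⅓*(-55472) = 55472/3 ≈ 18491.)
(S - 98895) + O(456/(-32), Q) = (55472/3 - 98895) + 514*(1 + 496*(456/(-32))) = -241213/3 + 514*(1 + 496*(456*(-1/32))) = -241213/3 + 514*(1 + 496*(-57/4)) = -241213/3 + 514*(1 - 7068) = -241213/3 + 514*(-7067) = -241213/3 - 3632438 = -11138527/3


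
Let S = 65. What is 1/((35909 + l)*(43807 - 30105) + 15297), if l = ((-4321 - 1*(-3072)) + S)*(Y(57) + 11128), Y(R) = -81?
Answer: -1/178725296481 ≈ -5.5952e-12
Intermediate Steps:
l = -13079648 (l = ((-4321 - 1*(-3072)) + 65)*(-81 + 11128) = ((-4321 + 3072) + 65)*11047 = (-1249 + 65)*11047 = -1184*11047 = -13079648)
1/((35909 + l)*(43807 - 30105) + 15297) = 1/((35909 - 13079648)*(43807 - 30105) + 15297) = 1/(-13043739*13702 + 15297) = 1/(-178725311778 + 15297) = 1/(-178725296481) = -1/178725296481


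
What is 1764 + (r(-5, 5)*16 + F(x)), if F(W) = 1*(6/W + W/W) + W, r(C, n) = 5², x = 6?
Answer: 2172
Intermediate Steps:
r(C, n) = 25
F(W) = 1 + W + 6/W (F(W) = 1*(6/W + 1) + W = 1*(1 + 6/W) + W = (1 + 6/W) + W = 1 + W + 6/W)
1764 + (r(-5, 5)*16 + F(x)) = 1764 + (25*16 + (1 + 6 + 6/6)) = 1764 + (400 + (1 + 6 + 6*(⅙))) = 1764 + (400 + (1 + 6 + 1)) = 1764 + (400 + 8) = 1764 + 408 = 2172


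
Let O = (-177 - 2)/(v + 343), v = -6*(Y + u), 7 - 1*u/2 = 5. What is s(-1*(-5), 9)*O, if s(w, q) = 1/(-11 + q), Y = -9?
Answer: 179/746 ≈ 0.23995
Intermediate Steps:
u = 4 (u = 14 - 2*5 = 14 - 10 = 4)
v = 30 (v = -6*(-9 + 4) = -6*(-5) = 30)
O = -179/373 (O = (-177 - 2)/(30 + 343) = -179/373 ≈ -0.47989)
s(-1*(-5), 9)*O = -179/373/(-11 + 9) = -179/373/(-2) = -1/2*(-179/373) = 179/746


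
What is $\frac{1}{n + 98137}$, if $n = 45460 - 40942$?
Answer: $\frac{1}{102655} \approx 9.7414 \cdot 10^{-6}$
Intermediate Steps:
$n = 4518$ ($n = 45460 - 40942 = 4518$)
$\frac{1}{n + 98137} = \frac{1}{4518 + 98137} = \frac{1}{102655}$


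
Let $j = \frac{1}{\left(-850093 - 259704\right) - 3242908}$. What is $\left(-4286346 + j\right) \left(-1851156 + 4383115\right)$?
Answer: $- \frac{47239264608950988829}{4352705} \approx -1.0853 \cdot 10^{13}$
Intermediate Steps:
$j = - \frac{1}{4352705}$ ($j = \frac{1}{-1109797 - 3242908} = \frac{1}{-4352705} = - \frac{1}{4352705} \approx -2.2974 \cdot 10^{-7}$)
$\left(-4286346 + j\right) \left(-1851156 + 4383115\right) = \left(-4286346 - \frac{1}{4352705}\right) \left(-1851156 + 4383115\right) = \left(- \frac{18657199665931}{4352705}\right) 2531959 = - \frac{47239264608950988829}{4352705}$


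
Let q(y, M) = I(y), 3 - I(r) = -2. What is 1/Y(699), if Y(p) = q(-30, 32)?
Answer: ⅕ ≈ 0.20000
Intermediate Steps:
I(r) = 5 (I(r) = 3 - 1*(-2) = 3 + 2 = 5)
q(y, M) = 5
Y(p) = 5
1/Y(699) = 1/5 = ⅕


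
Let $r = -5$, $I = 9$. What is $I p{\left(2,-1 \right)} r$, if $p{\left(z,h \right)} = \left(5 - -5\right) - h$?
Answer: $-495$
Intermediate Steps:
$p{\left(z,h \right)} = 10 - h$ ($p{\left(z,h \right)} = \left(5 + 5\right) - h = 10 - h$)
$I p{\left(2,-1 \right)} r = 9 \left(10 - -1\right) \left(-5\right) = 9 \left(10 + 1\right) \left(-5\right) = 9 \cdot 11 \left(-5\right) = 99 \left(-5\right) = -495$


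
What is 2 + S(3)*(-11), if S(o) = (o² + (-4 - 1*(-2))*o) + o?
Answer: -64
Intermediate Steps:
S(o) = o² - o (S(o) = (o² + (-4 + 2)*o) + o = (o² - 2*o) + o = o² - o)
2 + S(3)*(-11) = 2 + (3*(-1 + 3))*(-11) = 2 + (3*2)*(-11) = 2 + 6*(-11) = 2 - 66 = -64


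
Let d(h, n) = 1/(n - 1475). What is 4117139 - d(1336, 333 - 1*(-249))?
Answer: 3676605128/893 ≈ 4.1171e+6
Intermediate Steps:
d(h, n) = 1/(-1475 + n)
4117139 - d(1336, 333 - 1*(-249)) = 4117139 - 1/(-1475 + (333 - 1*(-249))) = 4117139 - 1/(-1475 + (333 + 249)) = 4117139 - 1/(-1475 + 582) = 4117139 - 1/(-893) = 4117139 - 1*(-1/893) = 4117139 + 1/893 = 3676605128/893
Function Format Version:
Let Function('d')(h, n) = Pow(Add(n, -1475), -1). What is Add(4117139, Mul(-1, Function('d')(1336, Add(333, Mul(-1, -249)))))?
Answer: Rational(3676605128, 893) ≈ 4.1171e+6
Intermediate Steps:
Function('d')(h, n) = Pow(Add(-1475, n), -1)
Add(4117139, Mul(-1, Function('d')(1336, Add(333, Mul(-1, -249))))) = Add(4117139, Mul(-1, Pow(Add(-1475, Add(333, Mul(-1, -249))), -1))) = Add(4117139, Mul(-1, Pow(Add(-1475, Add(333, 249)), -1))) = Add(4117139, Mul(-1, Pow(Add(-1475, 582), -1))) = Add(4117139, Mul(-1, Pow(-893, -1))) = Add(4117139, Mul(-1, Rational(-1, 893))) = Add(4117139, Rational(1, 893)) = Rational(3676605128, 893)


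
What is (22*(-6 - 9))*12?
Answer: -3960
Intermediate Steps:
(22*(-6 - 9))*12 = (22*(-15))*12 = -330*12 = -3960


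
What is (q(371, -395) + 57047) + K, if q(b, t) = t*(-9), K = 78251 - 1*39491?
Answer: 99362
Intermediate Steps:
K = 38760 (K = 78251 - 39491 = 38760)
q(b, t) = -9*t
(q(371, -395) + 57047) + K = (-9*(-395) + 57047) + 38760 = (3555 + 57047) + 38760 = 60602 + 38760 = 99362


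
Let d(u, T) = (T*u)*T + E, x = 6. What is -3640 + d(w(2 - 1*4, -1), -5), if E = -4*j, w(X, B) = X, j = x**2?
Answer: -3834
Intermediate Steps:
j = 36 (j = 6**2 = 36)
E = -144 (E = -4*36 = -144)
d(u, T) = -144 + u*T**2 (d(u, T) = (T*u)*T - 144 = u*T**2 - 144 = -144 + u*T**2)
-3640 + d(w(2 - 1*4, -1), -5) = -3640 + (-144 + (2 - 1*4)*(-5)**2) = -3640 + (-144 + (2 - 4)*25) = -3640 + (-144 - 2*25) = -3640 + (-144 - 50) = -3640 - 194 = -3834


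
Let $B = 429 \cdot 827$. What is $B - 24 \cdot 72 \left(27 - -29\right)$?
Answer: $258015$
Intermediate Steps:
$B = 354783$
$B - 24 \cdot 72 \left(27 - -29\right) = 354783 - 24 \cdot 72 \left(27 - -29\right) = 354783 - 1728 \left(27 + 29\right) = 354783 - 1728 \cdot 56 = 354783 - 96768 = 258015$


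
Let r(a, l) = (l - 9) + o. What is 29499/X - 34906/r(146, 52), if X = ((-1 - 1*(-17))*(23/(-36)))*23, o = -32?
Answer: -76781497/23276 ≈ -3298.7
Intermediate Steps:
r(a, l) = -41 + l (r(a, l) = (l - 9) - 32 = (-9 + l) - 32 = -41 + l)
X = -2116/9 (X = ((-1 + 17)*(23*(-1/36)))*23 = (16*(-23/36))*23 = -92/9*23 = -2116/9 ≈ -235.11)
29499/X - 34906/r(146, 52) = 29499/(-2116/9) - 34906/(-41 + 52) = 29499*(-9/2116) - 34906/11 = -265491/2116 - 34906*1/11 = -265491/2116 - 34906/11 = -76781497/23276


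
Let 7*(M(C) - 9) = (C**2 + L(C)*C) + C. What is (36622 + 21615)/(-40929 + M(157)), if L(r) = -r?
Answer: -407659/286283 ≈ -1.4240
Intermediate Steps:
M(C) = 9 + C/7 (M(C) = 9 + ((C**2 + (-C)*C) + C)/7 = 9 + ((C**2 - C**2) + C)/7 = 9 + (0 + C)/7 = 9 + C/7)
(36622 + 21615)/(-40929 + M(157)) = (36622 + 21615)/(-40929 + (9 + (1/7)*157)) = 58237/(-40929 + (9 + 157/7)) = 58237/(-40929 + 220/7) = 58237/(-286283/7) = 58237*(-7/286283) = -407659/286283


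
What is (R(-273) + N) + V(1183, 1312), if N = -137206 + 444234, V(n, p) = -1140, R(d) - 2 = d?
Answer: 305617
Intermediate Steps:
R(d) = 2 + d
N = 307028
(R(-273) + N) + V(1183, 1312) = ((2 - 273) + 307028) - 1140 = (-271 + 307028) - 1140 = 306757 - 1140 = 305617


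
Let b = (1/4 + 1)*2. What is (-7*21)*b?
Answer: -735/2 ≈ -367.50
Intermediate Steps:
b = 5/2 (b = (1/4 + 1)*2 = (5/4)*2 = 5/2 ≈ 2.5000)
(-7*21)*b = -7*21*(5/2) = -147*5/2 = -735/2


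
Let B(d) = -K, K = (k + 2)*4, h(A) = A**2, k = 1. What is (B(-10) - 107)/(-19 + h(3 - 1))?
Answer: 119/15 ≈ 7.9333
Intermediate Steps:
K = 12 (K = (1 + 2)*4 = 3*4 = 12)
B(d) = -12 (B(d) = -1*12 = -12)
(B(-10) - 107)/(-19 + h(3 - 1)) = (-12 - 107)/(-19 + (3 - 1)**2) = -119/(-19 + 2**2) = -119/(-19 + 4) = -119/(-15) = -119*(-1/15) = 119/15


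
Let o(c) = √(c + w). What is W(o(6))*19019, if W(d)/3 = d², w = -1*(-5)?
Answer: 627627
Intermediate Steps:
w = 5
o(c) = √(5 + c) (o(c) = √(c + 5) = √(5 + c))
W(d) = 3*d²
W(o(6))*19019 = (3*(√(5 + 6))²)*19019 = (3*(√11)²)*19019 = (3*11)*19019 = 33*19019 = 627627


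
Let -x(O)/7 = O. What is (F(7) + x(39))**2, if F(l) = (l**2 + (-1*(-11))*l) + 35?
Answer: 12544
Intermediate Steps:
x(O) = -7*O
F(l) = 35 + l**2 + 11*l (F(l) = (l**2 + 11*l) + 35 = 35 + l**2 + 11*l)
(F(7) + x(39))**2 = ((35 + 7**2 + 11*7) - 7*39)**2 = ((35 + 49 + 77) - 273)**2 = (161 - 273)**2 = (-112)**2 = 12544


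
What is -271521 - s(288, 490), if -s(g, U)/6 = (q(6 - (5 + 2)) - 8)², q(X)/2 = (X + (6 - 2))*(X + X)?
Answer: -269121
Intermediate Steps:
q(X) = 4*X*(4 + X) (q(X) = 2*((X + (6 - 2))*(X + X)) = 2*((X + 4)*(2*X)) = 2*((4 + X)*(2*X)) = 2*(2*X*(4 + X)) = 4*X*(4 + X))
s(g, U) = -2400 (s(g, U) = -6*(4*(6 - (5 + 2))*(4 + (6 - (5 + 2))) - 8)² = -6*(4*(6 - 1*7)*(4 + (6 - 1*7)) - 8)² = -6*(4*(6 - 7)*(4 + (6 - 7)) - 8)² = -6*(4*(-1)*(4 - 1) - 8)² = -6*(4*(-1)*3 - 8)² = -6*(-12 - 8)² = -6*(-20)² = -6*400 = -2400)
-271521 - s(288, 490) = -271521 - 1*(-2400) = -271521 + 2400 = -269121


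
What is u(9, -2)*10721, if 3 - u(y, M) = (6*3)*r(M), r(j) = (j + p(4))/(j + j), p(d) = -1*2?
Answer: -160815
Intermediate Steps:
p(d) = -2
r(j) = (-2 + j)/(2*j) (r(j) = (j - 2)/(j + j) = (-2 + j)/((2*j)) = (-2 + j)*(1/(2*j)) = (-2 + j)/(2*j))
u(y, M) = 3 - 9*(-2 + M)/M (u(y, M) = 3 - 6*3*(-2 + M)/(2*M) = 3 - 18*(-2 + M)/(2*M) = 3 - 9*(-2 + M)/M)
u(9, -2)*10721 = (-6 + 18/(-2))*10721 = (-6 + 18*(-½))*10721 = (-6 - 9)*10721 = -15*10721 = -160815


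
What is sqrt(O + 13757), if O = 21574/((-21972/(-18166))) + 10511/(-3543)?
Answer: 3*sqrt(16413341473064913)/2162411 ≈ 177.74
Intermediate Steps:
O = 38564383820/2162411 (O = 21574/((-21972*(-1/18166))) + 10511*(-1/3543) = 21574/(10986/9083) - 10511/3543 = 21574*(9083/10986) - 10511/3543 = 97978321/5493 - 10511/3543 = 38564383820/2162411 ≈ 17834.)
sqrt(O + 13757) = sqrt(38564383820/2162411 + 13757) = sqrt(68312671947/2162411) = 3*sqrt(16413341473064913)/2162411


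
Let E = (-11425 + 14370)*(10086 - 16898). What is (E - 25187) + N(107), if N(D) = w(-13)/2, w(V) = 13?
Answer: -40173041/2 ≈ -2.0087e+7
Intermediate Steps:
N(D) = 13/2
E = -20061340 (E = 2945*(-6812) = -20061340)
(E - 25187) + N(107) = (-20061340 - 25187) + 13/2 = -20086527 + 13/2 = -40173041/2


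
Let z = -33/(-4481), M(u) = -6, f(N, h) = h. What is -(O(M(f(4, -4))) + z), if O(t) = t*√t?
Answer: -33/4481 + 6*I*√6 ≈ -0.0073644 + 14.697*I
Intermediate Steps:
O(t) = t^(3/2)
z = 33/4481 (z = -33*(-1/4481) = 33/4481 ≈ 0.0073644)
-(O(M(f(4, -4))) + z) = -((-6)^(3/2) + 33/4481) = -(-6*I*√6 + 33/4481) = -(33/4481 - 6*I*√6) = -33/4481 + 6*I*√6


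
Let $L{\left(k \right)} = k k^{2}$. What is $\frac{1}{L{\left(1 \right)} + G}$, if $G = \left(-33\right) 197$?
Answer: $- \frac{1}{6500} \approx -0.00015385$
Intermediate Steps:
$G = -6501$
$L{\left(k \right)} = k^{3}$
$\frac{1}{L{\left(1 \right)} + G} = \frac{1}{1^{3} - 6501} = \frac{1}{1 - 6501} = \frac{1}{-6500} = - \frac{1}{6500}$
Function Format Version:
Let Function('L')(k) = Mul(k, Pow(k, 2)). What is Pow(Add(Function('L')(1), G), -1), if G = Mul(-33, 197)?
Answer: Rational(-1, 6500) ≈ -0.00015385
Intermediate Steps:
G = -6501
Function('L')(k) = Pow(k, 3)
Pow(Add(Function('L')(1), G), -1) = Pow(Add(Pow(1, 3), -6501), -1) = Pow(Add(1, -6501), -1) = Pow(-6500, -1) = Rational(-1, 6500)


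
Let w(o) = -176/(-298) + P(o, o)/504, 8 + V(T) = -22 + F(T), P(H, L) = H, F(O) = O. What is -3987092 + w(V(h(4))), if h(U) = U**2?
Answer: -21386758469/5364 ≈ -3.9871e+6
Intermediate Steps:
V(T) = -30 + T (V(T) = -8 + (-22 + T) = -30 + T)
w(o) = 88/149 + o/504 (w(o) = -176/(-298) + o/504 = -176*(-1/298) + o*(1/504) = 88/149 + o/504)
-3987092 + w(V(h(4))) = -3987092 + (88/149 + (-30 + 4**2)/504) = -3987092 + (88/149 + (-30 + 16)/504) = -3987092 + (88/149 + (1/504)*(-14)) = -3987092 + (88/149 - 1/36) = -3987092 + 3019/5364 = -21386758469/5364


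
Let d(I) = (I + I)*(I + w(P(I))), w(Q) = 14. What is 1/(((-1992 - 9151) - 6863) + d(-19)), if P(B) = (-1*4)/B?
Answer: -1/17816 ≈ -5.6129e-5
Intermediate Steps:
P(B) = -4/B
d(I) = 2*I*(14 + I) (d(I) = (I + I)*(I + 14) = (2*I)*(14 + I) = 2*I*(14 + I))
1/(((-1992 - 9151) - 6863) + d(-19)) = 1/(((-1992 - 9151) - 6863) + 2*(-19)*(14 - 19)) = 1/((-11143 - 6863) + 2*(-19)*(-5)) = 1/(-18006 + 190) = 1/(-17816) = -1/17816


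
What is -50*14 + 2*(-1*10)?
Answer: -720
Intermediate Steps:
-50*14 + 2*(-1*10) = -700 + 2*(-10) = -700 - 20 = -720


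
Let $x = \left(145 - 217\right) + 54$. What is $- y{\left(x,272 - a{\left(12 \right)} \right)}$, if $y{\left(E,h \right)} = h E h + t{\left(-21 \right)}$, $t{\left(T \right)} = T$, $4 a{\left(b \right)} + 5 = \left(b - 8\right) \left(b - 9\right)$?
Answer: $\frac{10517217}{8} \approx 1.3147 \cdot 10^{6}$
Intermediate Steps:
$a{\left(b \right)} = - \frac{5}{4} + \frac{\left(-9 + b\right) \left(-8 + b\right)}{4}$ ($a{\left(b \right)} = - \frac{5}{4} + \frac{\left(b - 8\right) \left(b - 9\right)}{4} = - \frac{5}{4} + \frac{\left(-8 + b\right) \left(-9 + b\right)}{4} = - \frac{5}{4} + \frac{\left(-9 + b\right) \left(-8 + b\right)}{4}$)
$x = -18$ ($x = -72 + 54 = -18$)
$y{\left(E,h \right)} = -21 + E h^{2}$ ($y{\left(E,h \right)} = h E h - 21 = E h h - 21 = E h^{2} - 21 = -21 + E h^{2}$)
$- y{\left(x,272 - a{\left(12 \right)} \right)} = - (-21 - 18 \left(272 - \left(\frac{67}{4} - 51 + \frac{12^{2}}{4}\right)\right)^{2}) = - (-21 - 18 \left(272 - \left(\frac{67}{4} - 51 + \frac{1}{4} \cdot 144\right)\right)^{2}) = - (-21 - 18 \left(272 - \left(\frac{67}{4} - 51 + 36\right)\right)^{2}) = - (-21 - 18 \left(272 - \frac{7}{4}\right)^{2}) = - (-21 - 18 \left(\frac{1081}{4}\right)^{2}) = - (-21 - \frac{10517049}{8}) = \left(-1\right) \left(- \frac{10517217}{8}\right) = \frac{10517217}{8}$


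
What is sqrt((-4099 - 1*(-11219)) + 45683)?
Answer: 3*sqrt(5867) ≈ 229.79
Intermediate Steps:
sqrt((-4099 - 1*(-11219)) + 45683) = sqrt((-4099 + 11219) + 45683) = sqrt(7120 + 45683) = sqrt(52803) = 3*sqrt(5867)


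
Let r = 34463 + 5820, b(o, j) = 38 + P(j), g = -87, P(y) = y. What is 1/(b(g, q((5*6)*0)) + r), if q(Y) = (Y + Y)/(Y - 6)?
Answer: 1/40321 ≈ 2.4801e-5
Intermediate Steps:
q(Y) = 2*Y/(-6 + Y) (q(Y) = (2*Y)/(-6 + Y) = 2*Y/(-6 + Y))
b(o, j) = 38 + j
r = 40283
1/(b(g, q((5*6)*0)) + r) = 1/((38 + 2*((5*6)*0)/(-6 + (5*6)*0)) + 40283) = 1/((38 + 2*(30*0)/(-6 + 30*0)) + 40283) = 1/((38 + 2*0/(-6 + 0)) + 40283) = 1/((38 + 2*0/(-6)) + 40283) = 1/((38 + 2*0*(-⅙)) + 40283) = 1/((38 + 0) + 40283) = 1/(38 + 40283) = 1/40321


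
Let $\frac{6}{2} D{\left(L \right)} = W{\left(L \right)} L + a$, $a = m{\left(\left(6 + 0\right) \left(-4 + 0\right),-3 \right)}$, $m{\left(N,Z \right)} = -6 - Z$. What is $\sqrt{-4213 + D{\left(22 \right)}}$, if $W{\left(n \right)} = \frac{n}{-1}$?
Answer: $\frac{i \sqrt{39378}}{3} \approx 66.146 i$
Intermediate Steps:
$W{\left(n \right)} = - n$ ($W{\left(n \right)} = n \left(-1\right) = - n$)
$a = -3$ ($a = -6 - -3 = -6 + 3 = -3$)
$D{\left(L \right)} = -1 - \frac{L^{2}}{3}$ ($D{\left(L \right)} = \frac{- L L - 3}{3} = \frac{- L^{2} - 3}{3} = \frac{-3 - L^{2}}{3} = -1 - \frac{L^{2}}{3}$)
$\sqrt{-4213 + D{\left(22 \right)}} = \sqrt{-4213 - \left(1 + \frac{22^{2}}{3}\right)} = \sqrt{-4213 - \frac{487}{3}} = \sqrt{- \frac{13126}{3}} = \frac{i \sqrt{39378}}{3}$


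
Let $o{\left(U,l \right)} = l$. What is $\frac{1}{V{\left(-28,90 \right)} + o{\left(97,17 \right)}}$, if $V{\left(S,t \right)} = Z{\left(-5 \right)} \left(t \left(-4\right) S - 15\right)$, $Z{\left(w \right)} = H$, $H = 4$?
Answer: $\frac{1}{40277} \approx 2.4828 \cdot 10^{-5}$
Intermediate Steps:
$Z{\left(w \right)} = 4$
$V{\left(S,t \right)} = -60 - 16 S t$ ($V{\left(S,t \right)} = 4 \left(t \left(-4\right) S - 15\right) = 4 \left(- 4 t S - 15\right) = 4 \left(- 4 S t - 15\right) = 4 \left(-15 - 4 S t\right) = -60 - 16 S t$)
$\frac{1}{V{\left(-28,90 \right)} + o{\left(97,17 \right)}} = \frac{1}{\left(-60 - \left(-448\right) 90\right) + 17} = \frac{1}{\left(-60 + 40320\right) + 17} = \frac{1}{40260 + 17} = \frac{1}{40277}$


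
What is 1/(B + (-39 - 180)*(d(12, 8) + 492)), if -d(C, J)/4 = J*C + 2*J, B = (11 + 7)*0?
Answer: -1/9636 ≈ -0.00010378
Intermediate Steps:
B = 0 (B = 18*0 = 0)
d(C, J) = -8*J - 4*C*J (d(C, J) = -4*(J*C + 2*J) = -4*(C*J + 2*J) = -4*(2*J + C*J) = -8*J - 4*C*J)
1/(B + (-39 - 180)*(d(12, 8) + 492)) = 1/(0 + (-39 - 180)*(-4*8*(2 + 12) + 492)) = 1/(0 - 219*(-4*8*14 + 492)) = 1/(0 - 219*(-448 + 492)) = 1/(0 - 219*44) = 1/(0 - 9636) = 1/(-9636) = -1/9636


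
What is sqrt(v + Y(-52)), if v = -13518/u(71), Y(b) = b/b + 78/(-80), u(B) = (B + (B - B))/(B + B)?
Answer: I*sqrt(10814390)/20 ≈ 164.43*I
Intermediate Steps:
u(B) = 1/2 (u(B) = (B + 0)/((2*B)) = B*(1/(2*B)) = 1/2)
Y(b) = 1/40 (Y(b) = 1 + 78*(-1/80) = 1 - 39/40 = 1/40)
v = -27036 (v = -13518/1/2 = -13518*2 = -27036)
sqrt(v + Y(-52)) = sqrt(-27036 + 1/40) = sqrt(-1081439/40) = I*sqrt(10814390)/20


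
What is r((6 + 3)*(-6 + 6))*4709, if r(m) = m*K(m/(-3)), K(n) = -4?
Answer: 0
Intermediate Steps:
r(m) = -4*m (r(m) = m*(-4) = -4*m)
r((6 + 3)*(-6 + 6))*4709 = -4*(6 + 3)*(-6 + 6)*4709 = -36*0*4709 = -4*0*4709 = 0*4709 = 0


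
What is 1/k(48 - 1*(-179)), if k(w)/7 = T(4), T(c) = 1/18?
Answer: 18/7 ≈ 2.5714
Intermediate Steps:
T(c) = 1/18
k(w) = 7/18 (k(w) = 7*(1/18) = 7/18)
1/k(48 - 1*(-179)) = 1/(7/18) = 18/7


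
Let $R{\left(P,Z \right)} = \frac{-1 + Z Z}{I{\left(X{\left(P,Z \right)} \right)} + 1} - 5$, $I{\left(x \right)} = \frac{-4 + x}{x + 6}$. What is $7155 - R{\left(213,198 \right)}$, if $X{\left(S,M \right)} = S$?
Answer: $- \frac{5520977}{428} \approx -12899.0$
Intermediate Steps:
$I{\left(x \right)} = \frac{-4 + x}{6 + x}$
$R{\left(P,Z \right)} = -5 + \frac{-1 + Z^{2}}{1 + \frac{-4 + P}{6 + P}}$ ($R{\left(P,Z \right)} = \frac{-1 + Z Z}{\frac{-4 + P}{6 + P} + 1} - 5 = \frac{-1 + Z^{2}}{1 + \frac{-4 + P}{6 + P}} - 5 = -5 + \frac{-1 + Z^{2}}{1 + \frac{-4 + P}{6 + P}}$)
$7155 - R{\left(213,198 \right)} = 7155 - \frac{20 - 1065 - \left(6 + 213\right) \left(6 - 198^{2}\right)}{2 \left(1 + 213\right)} = 7155 - \frac{20 - 1065 - 219 \left(6 - 39204\right)}{2 \cdot 214} = 7155 - \frac{1}{2} \cdot \frac{1}{214} \left(20 - 1065 - 219 \left(6 - 39204\right)\right) = 7155 - \frac{1}{2} \cdot \frac{1}{214} \left(20 - 1065 - 219 \left(-39198\right)\right) = 7155 - \frac{1}{2} \cdot \frac{1}{214} \left(20 - 1065 + 8584362\right) = 7155 - \frac{1}{2} \cdot \frac{1}{214} \cdot 8583317 = 7155 - \frac{8583317}{428} = - \frac{5520977}{428}$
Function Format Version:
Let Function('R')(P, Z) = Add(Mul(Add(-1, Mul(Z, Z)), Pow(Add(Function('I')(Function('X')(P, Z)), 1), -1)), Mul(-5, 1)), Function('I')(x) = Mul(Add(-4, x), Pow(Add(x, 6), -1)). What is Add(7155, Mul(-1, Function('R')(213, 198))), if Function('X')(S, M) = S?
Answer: Rational(-5520977, 428) ≈ -12899.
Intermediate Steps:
Function('I')(x) = Mul(Pow(Add(6, x), -1), Add(-4, x)) (Function('I')(x) = Mul(Add(-4, x), Pow(Add(6, x), -1)) = Mul(Pow(Add(6, x), -1), Add(-4, x)))
Function('R')(P, Z) = Add(-5, Mul(Pow(Add(1, Mul(Pow(Add(6, P), -1), Add(-4, P))), -1), Add(-1, Pow(Z, 2)))) (Function('R')(P, Z) = Add(Mul(Add(-1, Mul(Z, Z)), Pow(Add(Mul(Pow(Add(6, P), -1), Add(-4, P)), 1), -1)), Mul(-5, 1)) = Add(Mul(Add(-1, Pow(Z, 2)), Pow(Add(1, Mul(Pow(Add(6, P), -1), Add(-4, P))), -1)), -5) = Add(Mul(Pow(Add(1, Mul(Pow(Add(6, P), -1), Add(-4, P))), -1), Add(-1, Pow(Z, 2))), -5) = Add(-5, Mul(Pow(Add(1, Mul(Pow(Add(6, P), -1), Add(-4, P))), -1), Add(-1, Pow(Z, 2)))))
Add(7155, Mul(-1, Function('R')(213, 198))) = Add(7155, Mul(-1, Mul(Rational(1, 2), Pow(Add(1, 213), -1), Add(20, Mul(-5, 213), Mul(-1, Add(6, 213), Add(6, Mul(-1, Pow(198, 2)))))))) = Add(7155, Mul(-1, Mul(Rational(1, 2), Pow(214, -1), Add(20, -1065, Mul(-1, 219, Add(6, Mul(-1, 39204))))))) = Add(7155, Mul(-1, Mul(Rational(1, 2), Rational(1, 214), Add(20, -1065, Mul(-1, 219, Add(6, -39204)))))) = Add(7155, Mul(-1, Mul(Rational(1, 2), Rational(1, 214), Add(20, -1065, Mul(-1, 219, -39198))))) = Add(7155, Mul(-1, Mul(Rational(1, 2), Rational(1, 214), Add(20, -1065, 8584362)))) = Add(7155, Mul(-1, Mul(Rational(1, 2), Rational(1, 214), 8583317))) = Add(7155, Mul(-1, Rational(8583317, 428))) = Add(7155, Rational(-8583317, 428)) = Rational(-5520977, 428)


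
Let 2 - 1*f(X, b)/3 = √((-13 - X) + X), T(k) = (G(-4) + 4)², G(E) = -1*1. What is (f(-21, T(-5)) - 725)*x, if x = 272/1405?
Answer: -195568/1405 - 816*I*√13/1405 ≈ -139.19 - 2.094*I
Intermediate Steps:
G(E) = -1
T(k) = 9 (T(k) = (-1 + 4)² = 3² = 9)
f(X, b) = 6 - 3*I*√13 (f(X, b) = 6 - 3*√((-13 - X) + X) = 6 - 3*I*√13)
x = 272/1405 (x = 272*(1/1405) = 272/1405 ≈ 0.19359)
(f(-21, T(-5)) - 725)*x = ((6 - 3*I*√13) - 725)*(272/1405) = (-719 - 3*I*√13)*(272/1405) = -195568/1405 - 816*I*√13/1405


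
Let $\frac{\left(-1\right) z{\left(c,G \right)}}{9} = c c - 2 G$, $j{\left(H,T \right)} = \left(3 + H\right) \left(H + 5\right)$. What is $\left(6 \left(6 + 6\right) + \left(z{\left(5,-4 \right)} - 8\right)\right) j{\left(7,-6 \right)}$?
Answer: $-27960$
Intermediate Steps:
$j{\left(H,T \right)} = \left(3 + H\right) \left(5 + H\right)$
$z{\left(c,G \right)} = - 9 c^{2} + 18 G$ ($z{\left(c,G \right)} = - 9 \left(c c - 2 G\right) = - 9 \left(c^{2} - 2 G\right) = - 9 c^{2} + 18 G$)
$\left(6 \left(6 + 6\right) + \left(z{\left(5,-4 \right)} - 8\right)\right) j{\left(7,-6 \right)} = \left(6 \left(6 + 6\right) + \left(\left(- 9 \cdot 5^{2} + 18 \left(-4\right)\right) - 8\right)\right) \left(15 + 7^{2} + 8 \cdot 7\right) = \left(6 \cdot 12 - 305\right) \left(15 + 49 + 56\right) = \left(72 - 305\right) 120 = \left(-233\right) 120 = -27960$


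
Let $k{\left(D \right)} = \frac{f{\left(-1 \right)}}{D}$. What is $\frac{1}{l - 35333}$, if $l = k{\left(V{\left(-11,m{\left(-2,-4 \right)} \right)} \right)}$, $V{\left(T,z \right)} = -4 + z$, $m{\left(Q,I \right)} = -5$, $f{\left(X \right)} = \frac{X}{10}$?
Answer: $- \frac{90}{3179969} \approx -2.8302 \cdot 10^{-5}$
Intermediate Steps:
$f{\left(X \right)} = \frac{X}{10}$ ($f{\left(X \right)} = X \frac{1}{10} = \frac{X}{10}$)
$k{\left(D \right)} = - \frac{1}{10 D}$ ($k{\left(D \right)} = \frac{\frac{1}{10} \left(-1\right)}{D} = - \frac{1}{10 D}$)
$l = \frac{1}{90}$ ($l = - \frac{1}{10 \left(-4 - 5\right)} = - \frac{1}{10 \left(-9\right)} = \left(- \frac{1}{10}\right) \left(- \frac{1}{9}\right) = \frac{1}{90} \approx 0.011111$)
$\frac{1}{l - 35333} = \frac{1}{\frac{1}{90} - 35333} = \frac{1}{- \frac{3179969}{90}} = - \frac{90}{3179969}$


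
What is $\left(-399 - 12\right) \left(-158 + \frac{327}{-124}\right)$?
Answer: $\frac{8186709}{124} \approx 66022.0$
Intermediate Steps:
$\left(-399 - 12\right) \left(-158 + \frac{327}{-124}\right) = - 411 \left(-158 + 327 \left(- \frac{1}{124}\right)\right) = - 411 \left(-158 - \frac{327}{124}\right) = \left(-411\right) \left(- \frac{19919}{124}\right) = \frac{8186709}{124}$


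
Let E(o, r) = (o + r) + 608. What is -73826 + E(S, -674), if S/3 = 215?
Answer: -73247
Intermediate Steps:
S = 645 (S = 3*215 = 645)
E(o, r) = 608 + o + r
-73826 + E(S, -674) = -73826 + (608 + 645 - 674) = -73826 + 579 = -73247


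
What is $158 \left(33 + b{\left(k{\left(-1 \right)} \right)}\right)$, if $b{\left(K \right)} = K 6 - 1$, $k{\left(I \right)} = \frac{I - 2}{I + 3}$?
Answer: $3634$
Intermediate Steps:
$k{\left(I \right)} = \frac{-2 + I}{3 + I}$
$b{\left(K \right)} = -1 + 6 K$ ($b{\left(K \right)} = 6 K - 1 = -1 + 6 K$)
$158 \left(33 + b{\left(k{\left(-1 \right)} \right)}\right) = 158 \left(33 + \left(-1 + 6 \frac{-2 - 1}{3 - 1}\right)\right) = 158 \left(33 + \left(-1 + 6 \cdot \frac{1}{2} \left(-3\right)\right)\right) = 158 \left(33 + \left(-1 + 6 \left(- \frac{3}{2}\right)\right)\right) = 158 \left(33 - 10\right) = 158 \cdot 23 = 3634$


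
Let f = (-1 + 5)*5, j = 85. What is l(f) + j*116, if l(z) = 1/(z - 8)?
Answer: 118321/12 ≈ 9860.1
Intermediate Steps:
f = 20 (f = 4*5 = 20)
l(z) = 1/(-8 + z)
l(f) + j*116 = 1/(-8 + 20) + 85*116 = 1/12 + 9860 = 118321/12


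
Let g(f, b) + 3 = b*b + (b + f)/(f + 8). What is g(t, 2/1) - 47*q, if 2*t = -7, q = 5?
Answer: -703/3 ≈ -234.33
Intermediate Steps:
t = -7/2 (t = (1/2)*(-7) = -7/2 ≈ -3.5000)
g(f, b) = -3 + b**2 + (b + f)/(8 + f) (g(f, b) = -3 + (b*b + (b + f)/(f + 8)) = -3 + (b**2 + (b + f)/(8 + f)) = -3 + b**2 + (b + f)/(8 + f))
g(t, 2/1) - 47*q = (-24 + 2/1 - 2*(-7/2) + 8*(2/1)**2 - 7*(2/1)**2/2)/(8 - 7/2) - 47*5 = (-24 + 2*1 + 7 + 8*(2*1)**2 - 7*(2*1)**2/2)/(9/2) - 235 = 2*(-24 + 2 + 7 + 8*2**2 - 7/2*2**2)/9 - 235 = 2*(-24 + 2 + 7 + 8*4 - 7/2*4)/9 - 235 = 2*(-24 + 2 + 7 + 32 - 14)/9 - 235 = (2/9)*3 - 235 = 2/3 - 235 = -703/3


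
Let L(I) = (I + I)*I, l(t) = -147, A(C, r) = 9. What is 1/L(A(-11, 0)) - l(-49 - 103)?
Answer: 23815/162 ≈ 147.01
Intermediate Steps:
L(I) = 2*I**2 (L(I) = (2*I)*I = 2*I**2)
1/L(A(-11, 0)) - l(-49 - 103) = 1/(2*9**2) - 1*(-147) = 1/(2*81) + 147 = 1/162 + 147 = 23815/162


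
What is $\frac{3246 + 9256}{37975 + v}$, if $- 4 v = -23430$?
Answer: $\frac{25004}{87665} \approx 0.28522$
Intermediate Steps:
$v = \frac{11715}{2}$ ($v = \left(- \frac{1}{4}\right) \left(-23430\right) = \frac{11715}{2} \approx 5857.5$)
$\frac{3246 + 9256}{37975 + v} = \frac{3246 + 9256}{37975 + \frac{11715}{2}} = \frac{12502}{\frac{87665}{2}} = 12502 \cdot \frac{2}{87665} = \frac{25004}{87665}$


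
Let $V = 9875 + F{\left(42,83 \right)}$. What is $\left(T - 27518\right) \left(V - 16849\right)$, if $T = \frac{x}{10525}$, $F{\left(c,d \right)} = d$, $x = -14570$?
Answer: $\frac{399183942864}{2105} \approx 1.8964 \cdot 10^{8}$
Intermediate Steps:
$T = - \frac{2914}{2105}$ ($T = - \frac{14570}{10525} = \left(-14570\right) \frac{1}{10525} = - \frac{2914}{2105} \approx -1.3843$)
$V = 9958$ ($V = 9875 + 83 = 9958$)
$\left(T - 27518\right) \left(V - 16849\right) = \left(- \frac{2914}{2105} - 27518\right) \left(9958 - 16849\right) = \left(- \frac{57928304}{2105}\right) \left(-6891\right) = \frac{399183942864}{2105}$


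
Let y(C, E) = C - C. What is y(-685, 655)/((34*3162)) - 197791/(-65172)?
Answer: 197791/65172 ≈ 3.0349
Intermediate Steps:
y(C, E) = 0
y(-685, 655)/((34*3162)) - 197791/(-65172) = 0/((34*3162)) - 197791/(-65172) = 0/107508 - 197791*(-1/65172) = 0*(1/107508) + 197791/65172 = 0 + 197791/65172 = 197791/65172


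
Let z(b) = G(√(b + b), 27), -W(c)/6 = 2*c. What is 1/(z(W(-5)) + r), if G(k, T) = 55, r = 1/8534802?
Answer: 8534802/469414111 ≈ 0.018182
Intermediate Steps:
W(c) = -12*c
r = 1/8534802 ≈ 1.1717e-7
z(b) = 55
1/(z(W(-5)) + r) = 1/(55 + 1/8534802) = 1/(469414111/8534802) = 8534802/469414111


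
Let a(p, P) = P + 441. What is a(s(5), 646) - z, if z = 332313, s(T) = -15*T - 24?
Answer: -331226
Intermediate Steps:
s(T) = -24 - 15*T
a(p, P) = 441 + P
a(s(5), 646) - z = (441 + 646) - 1*332313 = 1087 - 332313 = -331226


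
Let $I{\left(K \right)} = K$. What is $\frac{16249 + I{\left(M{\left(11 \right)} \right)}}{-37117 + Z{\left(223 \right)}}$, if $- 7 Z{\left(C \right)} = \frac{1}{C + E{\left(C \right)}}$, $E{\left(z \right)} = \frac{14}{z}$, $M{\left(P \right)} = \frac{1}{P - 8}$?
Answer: $- \frac{1414508529}{3231044185} \approx -0.43779$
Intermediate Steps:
$M{\left(P \right)} = \frac{1}{-8 + P}$
$Z{\left(C \right)} = - \frac{1}{7 \left(C + \frac{14}{C}\right)}$
$\frac{16249 + I{\left(M{\left(11 \right)} \right)}}{-37117 + Z{\left(223 \right)}} = \frac{16249 + \frac{1}{-8 + 11}}{-37117 - \frac{223}{98 + 7 \cdot 223^{2}}} = \frac{16249 + \frac{1}{3}}{-37117 - \frac{223}{98 + 7 \cdot 49729}} = \frac{16249 + \frac{1}{3}}{-37117 - \frac{223}{98 + 348103}} = \frac{48748}{3 \left(-37117 - \frac{223}{348201}\right)} = \frac{48748}{3 \left(- \frac{12924176740}{348201}\right)} = \frac{48748}{3} \left(- \frac{348201}{12924176740}\right) = - \frac{1414508529}{3231044185}$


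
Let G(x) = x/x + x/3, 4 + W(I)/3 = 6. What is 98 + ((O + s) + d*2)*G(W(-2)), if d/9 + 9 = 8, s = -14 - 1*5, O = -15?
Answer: -58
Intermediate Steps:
s = -19 (s = -14 - 5 = -19)
W(I) = 6 (W(I) = -12 + 3*6 = -12 + 18 = 6)
G(x) = 1 + x/3 (G(x) = 1 + x*(⅓) = 1 + x/3)
d = -9 (d = -81 + 9*8 = -81 + 72 = -9)
98 + ((O + s) + d*2)*G(W(-2)) = 98 + ((-15 - 19) - 9*2)*(1 + (⅓)*6) = 98 + (-34 - 18)*(1 + 2) = 98 - 52*3 = 98 - 156 = -58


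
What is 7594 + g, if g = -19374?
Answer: -11780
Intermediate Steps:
7594 + g = 7594 - 19374 = -11780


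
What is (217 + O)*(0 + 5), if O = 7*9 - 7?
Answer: 1365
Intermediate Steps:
O = 56 (O = 63 - 7 = 56)
(217 + O)*(0 + 5) = (217 + 56)*(0 + 5) = 273*5 = 1365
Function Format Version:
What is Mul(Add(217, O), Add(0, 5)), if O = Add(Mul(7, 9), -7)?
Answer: 1365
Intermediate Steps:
O = 56 (O = Add(63, -7) = 56)
Mul(Add(217, O), Add(0, 5)) = Mul(Add(217, 56), Add(0, 5)) = Mul(273, 5) = 1365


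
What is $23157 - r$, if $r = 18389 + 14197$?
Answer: $-9429$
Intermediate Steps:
$r = 32586$
$23157 - r = 23157 - 32586 = -9429$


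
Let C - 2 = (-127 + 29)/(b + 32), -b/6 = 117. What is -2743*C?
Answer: -1972217/335 ≈ -5887.2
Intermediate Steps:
b = -702 (b = -6*117 = -702)
C = 719/335 (C = 2 + (-127 + 29)/(-702 + 32) = 2 - 98/(-670) = 2 - 98*(-1/670) = 2 + 49/335 = 719/335 ≈ 2.1463)
-2743*C = -2743*719/335 = -1972217/335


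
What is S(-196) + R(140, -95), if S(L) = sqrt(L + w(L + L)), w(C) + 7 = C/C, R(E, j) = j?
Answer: -95 + I*sqrt(202) ≈ -95.0 + 14.213*I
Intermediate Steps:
w(C) = -6 (w(C) = -7 + C/C = -7 + 1 = -6)
S(L) = sqrt(-6 + L) (S(L) = sqrt(L - 6) = sqrt(-6 + L))
S(-196) + R(140, -95) = sqrt(-6 - 196) - 95 = sqrt(-202) - 95 = I*sqrt(202) - 95 = -95 + I*sqrt(202)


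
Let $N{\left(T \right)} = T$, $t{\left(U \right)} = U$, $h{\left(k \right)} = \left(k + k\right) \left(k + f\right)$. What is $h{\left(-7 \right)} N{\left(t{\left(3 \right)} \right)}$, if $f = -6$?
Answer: $546$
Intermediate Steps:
$h{\left(k \right)} = 2 k \left(-6 + k\right)$ ($h{\left(k \right)} = \left(k + k\right) \left(k - 6\right) = 2 k \left(-6 + k\right)$)
$h{\left(-7 \right)} N{\left(t{\left(3 \right)} \right)} = 2 \left(-7\right) \left(-6 - 7\right) 3 = 2 \left(-7\right) \left(-13\right) 3 = 182 \cdot 3 = 546$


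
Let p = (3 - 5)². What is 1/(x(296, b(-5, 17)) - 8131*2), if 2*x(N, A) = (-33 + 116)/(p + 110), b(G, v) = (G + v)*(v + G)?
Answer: -228/3707653 ≈ -6.1494e-5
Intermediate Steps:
b(G, v) = (G + v)² (b(G, v) = (G + v)*(G + v) = (G + v)²)
p = 4 (p = (-2)² = 4)
x(N, A) = 83/228 (x(N, A) = ((-33 + 116)/(4 + 110))/2 = (83/114)/2 = (83*(1/114))/2 = (½)*(83/114) = 83/228)
1/(x(296, b(-5, 17)) - 8131*2) = 1/(83/228 - 8131*2) = 1/(83/228 - 16262) = 1/(-3707653/228) = -228/3707653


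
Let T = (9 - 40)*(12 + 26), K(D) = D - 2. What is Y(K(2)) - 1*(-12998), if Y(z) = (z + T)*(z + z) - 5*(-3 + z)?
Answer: 13013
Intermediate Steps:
K(D) = -2 + D
T = -1178 (T = -31*38 = -1178)
Y(z) = 15 - 5*z + 2*z*(-1178 + z) (Y(z) = (z - 1178)*(z + z) - 5*(-3 + z) = (-1178 + z)*(2*z) - (-15 + 5*z) = 2*z*(-1178 + z) + (15 - 5*z) = 15 - 5*z + 2*z*(-1178 + z))
Y(K(2)) - 1*(-12998) = (15 - 2361*(-2 + 2) + 2*(-2 + 2)**2) - 1*(-12998) = (15 - 2361*0 + 2*0**2) + 12998 = (15 + 0 + 2*0) + 12998 = (15 + 0 + 0) + 12998 = 15 + 12998 = 13013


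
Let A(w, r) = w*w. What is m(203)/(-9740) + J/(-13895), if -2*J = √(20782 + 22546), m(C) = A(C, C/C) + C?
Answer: -10353/2435 + 4*√677/13895 ≈ -4.2443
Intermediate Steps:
A(w, r) = w²
m(C) = C + C² (m(C) = C² + C = C + C²)
J = -4*√677 (J = -√(20782 + 22546)/2 = -4*√677 ≈ -104.08)
m(203)/(-9740) + J/(-13895) = (203*(1 + 203))/(-9740) - 4*√677/(-13895) = (203*204)*(-1/9740) - 4*√677*(-1/13895) = 41412*(-1/9740) + 4*√677/13895 = -10353/2435 + 4*√677/13895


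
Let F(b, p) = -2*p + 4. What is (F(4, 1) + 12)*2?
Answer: 28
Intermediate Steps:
F(b, p) = 4 - 2*p
(F(4, 1) + 12)*2 = ((4 - 2*1) + 12)*2 = ((4 - 2) + 12)*2 = (2 + 12)*2 = 14*2 = 28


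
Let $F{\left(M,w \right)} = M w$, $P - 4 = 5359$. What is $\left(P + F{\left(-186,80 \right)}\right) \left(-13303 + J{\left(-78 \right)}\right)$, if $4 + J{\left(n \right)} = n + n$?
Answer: $128127371$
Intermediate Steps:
$P = 5363$ ($P = 4 + 5359 = 5363$)
$J{\left(n \right)} = -4 + 2 n$ ($J{\left(n \right)} = -4 + \left(n + n\right) = -4 + 2 n$)
$\left(P + F{\left(-186,80 \right)}\right) \left(-13303 + J{\left(-78 \right)}\right) = \left(5363 - 14880\right) \left(-13303 + \left(-4 + 2 \left(-78\right)\right)\right) = \left(5363 - 14880\right) \left(-13303 - 160\right) = - 9517 \left(-13303 - 160\right) = \left(-9517\right) \left(-13463\right) = 128127371$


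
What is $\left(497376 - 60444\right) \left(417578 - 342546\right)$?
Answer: $32783881824$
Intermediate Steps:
$\left(497376 - 60444\right) \left(417578 - 342546\right) = \left(497376 - 60444\right) 75032 = 436932 \cdot 75032 = 32783881824$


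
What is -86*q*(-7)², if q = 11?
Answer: -46354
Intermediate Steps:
-86*q*(-7)² = -86*11*(-7)² = -946*49 = -46354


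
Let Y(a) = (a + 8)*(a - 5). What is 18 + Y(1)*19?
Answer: -666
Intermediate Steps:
Y(a) = (-5 + a)*(8 + a) (Y(a) = (8 + a)*(-5 + a) = (-5 + a)*(8 + a))
18 + Y(1)*19 = 18 + (-40 + 1**2 + 3*1)*19 = 18 + (-40 + 1 + 3)*19 = 18 - 36*19 = 18 - 684 = -666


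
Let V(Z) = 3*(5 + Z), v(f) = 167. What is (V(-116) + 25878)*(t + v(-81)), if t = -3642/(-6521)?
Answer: 27911718705/6521 ≈ 4.2803e+6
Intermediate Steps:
V(Z) = 15 + 3*Z
t = 3642/6521 (t = -3642*(-1/6521) = 3642/6521 ≈ 0.55850)
(V(-116) + 25878)*(t + v(-81)) = ((15 + 3*(-116)) + 25878)*(3642/6521 + 167) = ((15 - 348) + 25878)*(1092649/6521) = (-333 + 25878)*(1092649/6521) = 25545*(1092649/6521) = 27911718705/6521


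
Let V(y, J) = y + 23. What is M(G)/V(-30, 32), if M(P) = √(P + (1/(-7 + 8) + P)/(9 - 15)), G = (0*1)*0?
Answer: -I*√6/42 ≈ -0.058321*I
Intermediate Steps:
G = 0 (G = 0*0 = 0)
V(y, J) = 23 + y
M(P) = √(-⅙ + 5*P/6) (M(P) = √(P + (1/1 + P)/(-6)) = √(P + (1 + P)*(-⅙)) = √(P + (-⅙ - P/6)) = √(-⅙ + 5*P/6))
M(G)/V(-30, 32) = (√(-6 + 30*0)/6)/(23 - 30) = (√(-6 + 0)/6)/(-7) = (√(-6)/6)*(-⅐) = ((I*√6)/6)*(-⅐) = (I*√6/6)*(-⅐) = -I*√6/42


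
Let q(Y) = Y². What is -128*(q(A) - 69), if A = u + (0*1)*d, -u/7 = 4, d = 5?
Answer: -91520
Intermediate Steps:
u = -28 (u = -7*4 = -28)
A = -28 (A = -28 + (0*1)*5 = -28 + 0*5 = -28 + 0 = -28)
-128*(q(A) - 69) = -128*((-28)² - 69) = -128*(784 - 69) = -128*715 = -91520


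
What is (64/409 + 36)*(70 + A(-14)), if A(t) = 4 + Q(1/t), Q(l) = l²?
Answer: 53624985/20041 ≈ 2675.8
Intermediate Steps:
A(t) = 4 + t⁻² (A(t) = 4 + (1/t)² = 4 + t⁻²)
(64/409 + 36)*(70 + A(-14)) = (64/409 + 36)*(70 + (4 + (-14)⁻²)) = (64*(1/409) + 36)*(70 + (4 + 1/196)) = (64/409 + 36)*(70 + 785/196) = (14788/409)*(14505/196) = 53624985/20041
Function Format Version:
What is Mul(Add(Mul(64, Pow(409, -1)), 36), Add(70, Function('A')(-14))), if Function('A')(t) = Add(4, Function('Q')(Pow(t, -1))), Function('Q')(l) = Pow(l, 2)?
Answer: Rational(53624985, 20041) ≈ 2675.8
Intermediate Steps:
Function('A')(t) = Add(4, Pow(t, -2)) (Function('A')(t) = Add(4, Pow(Pow(t, -1), 2)) = Add(4, Pow(t, -2)))
Mul(Add(Mul(64, Pow(409, -1)), 36), Add(70, Function('A')(-14))) = Mul(Add(Mul(64, Pow(409, -1)), 36), Add(70, Add(4, Pow(-14, -2)))) = Mul(Add(Mul(64, Rational(1, 409)), 36), Add(70, Add(4, Rational(1, 196)))) = Mul(Add(Rational(64, 409), 36), Add(70, Rational(785, 196))) = Mul(Rational(14788, 409), Rational(14505, 196)) = Rational(53624985, 20041)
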